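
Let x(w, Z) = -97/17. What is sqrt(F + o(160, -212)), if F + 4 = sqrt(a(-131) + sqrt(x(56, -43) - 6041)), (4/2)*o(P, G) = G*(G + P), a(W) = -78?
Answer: sqrt(1591812 + 17*sqrt(17)*sqrt(-1326 + I*sqrt(1747498)))/17 ≈ 74.243 + 0.065319*I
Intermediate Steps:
x(w, Z) = -97/17 (x(w, Z) = -97*1/17 = -97/17)
o(P, G) = G*(G + P)/2 (o(P, G) = (G*(G + P))/2 = G*(G + P)/2)
F = -4 + sqrt(-78 + I*sqrt(1747498)/17) (F = -4 + sqrt(-78 + sqrt(-97/17 - 6041)) = -4 + sqrt(-78 + sqrt(-102794/17)) = -4 + sqrt(-78 + I*sqrt(1747498)/17) ≈ 0.0087083 + 9.699*I)
sqrt(F + o(160, -212)) = sqrt((-4 + sqrt(-22542 + 17*I*sqrt(1747498))/17) + (1/2)*(-212)*(-212 + 160)) = sqrt((-4 + sqrt(-22542 + 17*I*sqrt(1747498))/17) + (1/2)*(-212)*(-52)) = sqrt((-4 + sqrt(-22542 + 17*I*sqrt(1747498))/17) + 5512) = sqrt(5508 + sqrt(-22542 + 17*I*sqrt(1747498))/17)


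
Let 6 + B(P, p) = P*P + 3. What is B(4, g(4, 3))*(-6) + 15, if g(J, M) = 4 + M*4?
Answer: -63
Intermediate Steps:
g(J, M) = 4 + 4*M
B(P, p) = -3 + P² (B(P, p) = -6 + (P*P + 3) = -6 + (P² + 3) = -6 + (3 + P²) = -3 + P²)
B(4, g(4, 3))*(-6) + 15 = (-3 + 4²)*(-6) + 15 = (-3 + 16)*(-6) + 15 = 13*(-6) + 15 = -78 + 15 = -63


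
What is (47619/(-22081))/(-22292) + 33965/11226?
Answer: 8359557350537/2762885036676 ≈ 3.0257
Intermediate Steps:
(47619/(-22081))/(-22292) + 33965/11226 = (47619*(-1/22081))*(-1/22292) + 33965*(1/11226) = -47619/22081*(-1/22292) + 33965/11226 = 47619/492229652 + 33965/11226 = 8359557350537/2762885036676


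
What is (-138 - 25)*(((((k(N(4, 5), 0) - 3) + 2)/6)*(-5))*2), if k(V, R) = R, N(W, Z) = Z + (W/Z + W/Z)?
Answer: -815/3 ≈ -271.67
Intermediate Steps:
N(W, Z) = Z + 2*W/Z
(-138 - 25)*(((((k(N(4, 5), 0) - 3) + 2)/6)*(-5))*2) = (-138 - 25)*(((((0 - 3) + 2)/6)*(-5))*2) = -163*((-3 + 2)*(⅙))*(-5)*2 = -163*-1*⅙*(-5)*2 = -163*(-⅙*(-5))*2 = -815*2/6 = -163*5/3 = -815/3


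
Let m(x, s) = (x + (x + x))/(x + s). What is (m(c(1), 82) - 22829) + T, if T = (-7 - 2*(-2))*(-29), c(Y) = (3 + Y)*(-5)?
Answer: -705032/31 ≈ -22743.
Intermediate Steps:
c(Y) = -15 - 5*Y
m(x, s) = 3*x/(s + x) (m(x, s) = (x + 2*x)/(s + x) = (3*x)/(s + x) = 3*x/(s + x))
T = 87 (T = (-7 + 4)*(-29) = -3*(-29) = 87)
(m(c(1), 82) - 22829) + T = (3*(-15 - 5*1)/(82 + (-15 - 5*1)) - 22829) + 87 = (3*(-15 - 5)/(82 + (-15 - 5)) - 22829) + 87 = (3*(-20)/(82 - 20) - 22829) + 87 = (3*(-20)/62 - 22829) + 87 = (3*(-20)*(1/62) - 22829) + 87 = (-30/31 - 22829) + 87 = -707729/31 + 87 = -705032/31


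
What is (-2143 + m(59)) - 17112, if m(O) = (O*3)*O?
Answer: -8812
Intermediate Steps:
m(O) = 3*O² (m(O) = (3*O)*O = 3*O²)
(-2143 + m(59)) - 17112 = (-2143 + 3*59²) - 17112 = (-2143 + 3*3481) - 17112 = (-2143 + 10443) - 17112 = 8300 - 17112 = -8812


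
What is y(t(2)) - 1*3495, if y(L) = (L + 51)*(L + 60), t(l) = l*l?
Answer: 25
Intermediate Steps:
t(l) = l²
y(L) = (51 + L)*(60 + L)
y(t(2)) - 1*3495 = (3060 + (2²)² + 111*2²) - 1*3495 = (3060 + 4² + 111*4) - 3495 = (3060 + 16 + 444) - 3495 = 3520 - 3495 = 25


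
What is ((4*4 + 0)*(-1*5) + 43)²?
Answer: 1369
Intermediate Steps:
((4*4 + 0)*(-1*5) + 43)² = ((16 + 0)*(-5) + 43)² = (16*(-5) + 43)² = (-80 + 43)² = (-37)² = 1369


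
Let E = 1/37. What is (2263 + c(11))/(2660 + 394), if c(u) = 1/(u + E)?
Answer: 923341/1246032 ≈ 0.74102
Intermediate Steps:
E = 1/37 ≈ 0.027027
c(u) = 1/(1/37 + u) (c(u) = 1/(u + 1/37) = 1/(1/37 + u))
(2263 + c(11))/(2660 + 394) = (2263 + 37/(1 + 37*11))/(2660 + 394) = (2263 + 37/(1 + 407))/3054 = (2263 + 37/408)*(1/3054) = (923341/408)*(1/3054) = 923341/1246032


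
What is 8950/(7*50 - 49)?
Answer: 8950/301 ≈ 29.734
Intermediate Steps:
8950/(7*50 - 49) = 8950/(350 - 49) = 8950/301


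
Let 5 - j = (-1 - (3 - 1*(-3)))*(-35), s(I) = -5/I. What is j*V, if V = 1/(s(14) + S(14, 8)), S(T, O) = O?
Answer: -3360/107 ≈ -31.402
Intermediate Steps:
V = 14/107 (V = 1/(-5/14 + 8) = 1/(107/14) = 14/107 ≈ 0.13084)
j = -240 (j = 5 - (-1 - (3 - 1*(-3)))*(-35) = 5 - (-1 - (3 + 3))*(-35) = 5 - (-1 - 1*6)*(-35) = 5 - (-1 - 6)*(-35) = 5 - (-7)*(-35) = 5 - 1*245 = 5 - 245 = -240)
j*V = -240*14/107 = -3360/107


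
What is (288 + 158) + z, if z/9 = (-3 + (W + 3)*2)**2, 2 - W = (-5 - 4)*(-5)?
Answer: 62447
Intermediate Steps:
W = -43 (W = 2 - (-5 - 4)*(-5) = 2 - (-9)*(-5) = 2 - 1*45 = 2 - 45 = -43)
z = 62001 (z = 9*(-3 + (-43 + 3)*2)**2 = 9*(-3 - 40*2)**2 = 9*(-3 - 80)**2 = 9*(-83)**2 = 9*6889 = 62001)
(288 + 158) + z = (288 + 158) + 62001 = 446 + 62001 = 62447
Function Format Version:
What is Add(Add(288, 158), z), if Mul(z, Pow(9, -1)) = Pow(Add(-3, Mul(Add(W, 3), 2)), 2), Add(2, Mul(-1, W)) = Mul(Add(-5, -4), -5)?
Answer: 62447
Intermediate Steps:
W = -43 (W = Add(2, Mul(-1, Mul(Add(-5, -4), -5))) = Add(2, Mul(-1, Mul(-9, -5))) = Add(2, Mul(-1, 45)) = Add(2, -45) = -43)
z = 62001 (z = Mul(9, Pow(Add(-3, Mul(Add(-43, 3), 2)), 2)) = Mul(9, Pow(Add(-3, Mul(-40, 2)), 2)) = Mul(9, Pow(Add(-3, -80), 2)) = Mul(9, Pow(-83, 2)) = Mul(9, 6889) = 62001)
Add(Add(288, 158), z) = Add(Add(288, 158), 62001) = Add(446, 62001) = 62447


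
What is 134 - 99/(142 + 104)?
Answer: 10955/82 ≈ 133.60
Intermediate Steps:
134 - 99/(142 + 104) = 134 - 99/246 = 134 - 99*1/246 = 134 - 33/82 = 10955/82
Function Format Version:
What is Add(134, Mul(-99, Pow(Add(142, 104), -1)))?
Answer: Rational(10955, 82) ≈ 133.60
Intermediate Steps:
Add(134, Mul(-99, Pow(Add(142, 104), -1))) = Add(134, Mul(-99, Pow(246, -1))) = Add(134, Mul(-99, Rational(1, 246))) = Add(134, Rational(-33, 82)) = Rational(10955, 82)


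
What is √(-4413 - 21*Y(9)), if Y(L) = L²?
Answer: I*√6114 ≈ 78.192*I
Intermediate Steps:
√(-4413 - 21*Y(9)) = √(-4413 - 21*9²) = √(-4413 - 21*81) = √(-4413 - 1701) = √(-6114) = I*√6114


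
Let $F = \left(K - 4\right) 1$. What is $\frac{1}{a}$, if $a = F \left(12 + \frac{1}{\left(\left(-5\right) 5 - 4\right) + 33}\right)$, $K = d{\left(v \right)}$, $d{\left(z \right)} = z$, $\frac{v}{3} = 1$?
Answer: $- \frac{4}{49} \approx -0.081633$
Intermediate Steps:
$v = 3$ ($v = 3 \cdot 1 = 3$)
$K = 3$
$F = -1$ ($F = \left(3 - 4\right) 1 = \left(-1\right) 1 = -1$)
$a = - \frac{49}{4}$ ($a = - (12 + \frac{1}{\left(\left(-5\right) 5 - 4\right) + 33}) = - (12 + \frac{1}{\left(-25 - 4\right) + 33}) = - (12 + \frac{1}{-29 + 33}) = - (12 + \frac{1}{4}) = \left(-1\right) \frac{49}{4} = - \frac{49}{4} \approx -12.25$)
$\frac{1}{a} = \frac{1}{- \frac{49}{4}} = - \frac{4}{49}$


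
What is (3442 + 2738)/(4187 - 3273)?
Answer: 3090/457 ≈ 6.7615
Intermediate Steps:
(3442 + 2738)/(4187 - 3273) = 6180/914 = 6180*(1/914) = 3090/457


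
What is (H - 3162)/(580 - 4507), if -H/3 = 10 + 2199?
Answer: 3263/1309 ≈ 2.4927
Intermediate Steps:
H = -6627 (H = -3*(10 + 2199) = -3*2209 = -6627)
(H - 3162)/(580 - 4507) = (-6627 - 3162)/(580 - 4507) = -9789/(-3927) = -9789*(-1/3927) = 3263/1309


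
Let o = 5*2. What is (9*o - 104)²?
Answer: 196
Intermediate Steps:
o = 10
(9*o - 104)² = (9*10 - 104)² = (90 - 104)² = (-14)² = 196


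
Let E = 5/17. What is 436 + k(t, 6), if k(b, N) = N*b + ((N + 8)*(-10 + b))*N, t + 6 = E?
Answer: -15598/17 ≈ -917.53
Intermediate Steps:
E = 5/17 (E = 5*(1/17) = 5/17 ≈ 0.29412)
t = -97/17 (t = -6 + 5/17 = -97/17 ≈ -5.7059)
k(b, N) = N*b + N*(-10 + b)*(8 + N) (k(b, N) = N*b + ((8 + N)*(-10 + b))*N = N*b + ((-10 + b)*(8 + N))*N = N*b + N*(-10 + b)*(8 + N))
436 + k(t, 6) = 436 + 6*(-80 - 10*6 + 9*(-97/17) + 6*(-97/17)) = 436 + 6*(-80 - 60 - 873/17 - 582/17) = 436 + 6*(-3835/17) = 436 - 23010/17 = -15598/17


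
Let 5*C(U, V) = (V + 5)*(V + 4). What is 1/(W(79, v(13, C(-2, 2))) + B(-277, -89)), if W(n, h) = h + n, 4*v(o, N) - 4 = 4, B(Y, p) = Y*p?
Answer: 1/24734 ≈ 4.0430e-5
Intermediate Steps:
C(U, V) = (4 + V)*(5 + V)/5 (C(U, V) = ((V + 5)*(V + 4))/5 = ((5 + V)*(4 + V))/5 = ((4 + V)*(5 + V))/5 = (4 + V)*(5 + V)/5)
v(o, N) = 2 (v(o, N) = 1 + (¼)*4 = 1 + 1 = 2)
1/(W(79, v(13, C(-2, 2))) + B(-277, -89)) = 1/((2 + 79) - 277*(-89)) = 1/(81 + 24653) = 1/24734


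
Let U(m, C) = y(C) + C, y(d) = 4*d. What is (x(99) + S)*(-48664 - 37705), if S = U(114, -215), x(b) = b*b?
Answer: -753655894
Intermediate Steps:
x(b) = b**2
U(m, C) = 5*C (U(m, C) = 4*C + C = 5*C)
S = -1075 (S = 5*(-215) = -1075)
(x(99) + S)*(-48664 - 37705) = (99**2 - 1075)*(-48664 - 37705) = (9801 - 1075)*(-86369) = 8726*(-86369) = -753655894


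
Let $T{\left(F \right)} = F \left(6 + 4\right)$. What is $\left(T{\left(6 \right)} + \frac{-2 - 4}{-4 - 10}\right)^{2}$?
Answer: $\frac{178929}{49} \approx 3651.6$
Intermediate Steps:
$T{\left(F \right)} = 10 F$ ($T{\left(F \right)} = F 10 = 10 F$)
$\left(T{\left(6 \right)} + \frac{-2 - 4}{-4 - 10}\right)^{2} = \left(10 \cdot 6 + \frac{-2 - 4}{-4 - 10}\right)^{2} = \left(60 - \frac{6}{-14}\right)^{2} = \left(60 - - \frac{3}{7}\right)^{2} = \left(60 + \frac{3}{7}\right)^{2} = \left(\frac{423}{7}\right)^{2} = \frac{178929}{49}$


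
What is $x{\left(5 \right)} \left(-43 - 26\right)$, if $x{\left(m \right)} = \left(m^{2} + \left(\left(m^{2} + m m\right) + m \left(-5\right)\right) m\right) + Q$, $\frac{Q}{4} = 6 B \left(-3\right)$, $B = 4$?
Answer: $9522$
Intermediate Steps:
$Q = -288$ ($Q = 4 \cdot 6 \cdot 4 \left(-3\right) = 4 \cdot 24 \left(-3\right) = 4 \left(-72\right) = -288$)
$x{\left(m \right)} = -288 + m^{2} + m \left(- 5 m + 2 m^{2}\right)$ ($x{\left(m \right)} = \left(m^{2} + \left(\left(m^{2} + m m\right) + m \left(-5\right)\right) m\right) - 288 = \left(m^{2} + \left(\left(m^{2} + m^{2}\right) - 5 m\right) m\right) - 288 = \left(m^{2} + \left(2 m^{2} - 5 m\right) m\right) - 288 = \left(m^{2} + \left(- 5 m + 2 m^{2}\right) m\right) - 288 = \left(m^{2} + m \left(- 5 m + 2 m^{2}\right)\right) - 288 = -288 + m^{2} + m \left(- 5 m + 2 m^{2}\right)$)
$x{\left(5 \right)} \left(-43 - 26\right) = \left(-288 - 4 \cdot 5^{2} + 2 \cdot 5^{3}\right) \left(-43 - 26\right) = \left(-288 - 100 + 2 \cdot 125\right) \left(-69\right) = \left(-288 - 100 + 250\right) \left(-69\right) = \left(-138\right) \left(-69\right) = 9522$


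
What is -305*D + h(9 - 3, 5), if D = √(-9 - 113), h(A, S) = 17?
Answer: 17 - 305*I*√122 ≈ 17.0 - 3368.8*I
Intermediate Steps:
D = I*√122 (D = √(-122) = I*√122 ≈ 11.045*I)
-305*D + h(9 - 3, 5) = -305*I*√122 + 17 = 17 - 305*I*√122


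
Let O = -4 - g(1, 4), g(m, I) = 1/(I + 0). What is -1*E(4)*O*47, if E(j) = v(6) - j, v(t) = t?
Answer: 799/2 ≈ 399.50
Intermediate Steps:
g(m, I) = 1/I
E(j) = 6 - j
O = -17/4 (O = -4 - 1/4 = -4 - 1*¼ = -4 - ¼ = -17/4 ≈ -4.2500)
-1*E(4)*O*47 = -1*(6 - 1*4)*(-17)/4*47 = -1*(6 - 4)*(-17)/4*47 = -1*2*(-17)/4*47 = -2*(-17)/4*47 = -1*(-17/2)*47 = (17/2)*47 = 799/2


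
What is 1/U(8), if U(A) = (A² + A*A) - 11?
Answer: 1/117 ≈ 0.0085470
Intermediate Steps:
U(A) = -11 + 2*A² (U(A) = (A² + A²) - 11 = 2*A² - 11 = -11 + 2*A²)
1/U(8) = 1/(-11 + 2*8²) = 1/(-11 + 2*64) = 1/(-11 + 128) = 1/117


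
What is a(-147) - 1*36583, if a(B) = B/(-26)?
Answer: -951011/26 ≈ -36577.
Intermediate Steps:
a(B) = -B/26 (a(B) = B*(-1/26) = -B/26)
a(-147) - 1*36583 = -1/26*(-147) - 1*36583 = 147/26 - 36583 = -951011/26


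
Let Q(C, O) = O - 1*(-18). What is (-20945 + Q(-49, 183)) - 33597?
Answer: -54341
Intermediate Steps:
Q(C, O) = 18 + O (Q(C, O) = O + 18 = 18 + O)
(-20945 + Q(-49, 183)) - 33597 = (-20945 + (18 + 183)) - 33597 = (-20945 + 201) - 33597 = -20744 - 33597 = -54341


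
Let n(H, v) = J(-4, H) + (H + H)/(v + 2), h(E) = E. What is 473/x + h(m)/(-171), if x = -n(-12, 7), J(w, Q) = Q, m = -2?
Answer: 22067/684 ≈ 32.262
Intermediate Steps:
n(H, v) = H + 2*H/(2 + v) (n(H, v) = H + (H + H)/(v + 2) = H + (2*H)/(2 + v) = H + 2*H/(2 + v))
x = 44/3 (x = -(-12)*(4 + 7)/(2 + 7) = -(-12)*11/9 = -1*(-44/3) = 44/3 ≈ 14.667)
473/x + h(m)/(-171) = 473/(44/3) - 2/(-171) = 473*(3/44) - 2*(-1/171) = 129/4 + 2/171 = 22067/684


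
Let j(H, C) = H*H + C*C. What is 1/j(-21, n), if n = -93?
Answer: 1/9090 ≈ 0.00011001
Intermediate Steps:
j(H, C) = C² + H² (j(H, C) = H² + C² = C² + H²)
1/j(-21, n) = 1/((-93)² + (-21)²) = 1/(8649 + 441) = 1/9090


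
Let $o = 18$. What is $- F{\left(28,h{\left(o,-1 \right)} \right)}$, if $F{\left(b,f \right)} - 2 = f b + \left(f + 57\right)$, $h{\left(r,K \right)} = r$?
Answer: $-581$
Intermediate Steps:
$F{\left(b,f \right)} = 59 + f + b f$ ($F{\left(b,f \right)} = 2 + \left(f b + \left(f + 57\right)\right) = 2 + \left(b f + \left(57 + f\right)\right) = 2 + \left(57 + f + b f\right) = 59 + f + b f$)
$- F{\left(28,h{\left(o,-1 \right)} \right)} = - (59 + 18 + 28 \cdot 18) = - (59 + 18 + 504) = \left(-1\right) 581 = -581$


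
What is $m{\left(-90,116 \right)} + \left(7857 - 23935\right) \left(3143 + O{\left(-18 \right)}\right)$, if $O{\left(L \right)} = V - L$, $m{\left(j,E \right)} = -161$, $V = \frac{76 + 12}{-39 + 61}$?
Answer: $-50887031$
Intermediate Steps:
$V = 4$ ($V = \frac{88}{22} = 88 \cdot \frac{1}{22} = 4$)
$O{\left(L \right)} = 4 - L$
$m{\left(-90,116 \right)} + \left(7857 - 23935\right) \left(3143 + O{\left(-18 \right)}\right) = -161 + \left(7857 - 23935\right) \left(3143 + \left(4 - -18\right)\right) = -161 - 16078 \left(3143 + \left(4 + 18\right)\right) = -161 - 16078 \left(3143 + 22\right) = -161 - 50886870 = -50887031$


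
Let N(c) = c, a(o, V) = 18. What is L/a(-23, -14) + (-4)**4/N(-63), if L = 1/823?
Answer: -421369/103698 ≈ -4.0634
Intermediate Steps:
L = 1/823 ≈ 0.0012151
L/a(-23, -14) + (-4)**4/N(-63) = (1/823)/18 + (-4)**4/(-63) = (1/823)*(1/18) + 256*(-1/63) = 1/14814 - 256/63 = -421369/103698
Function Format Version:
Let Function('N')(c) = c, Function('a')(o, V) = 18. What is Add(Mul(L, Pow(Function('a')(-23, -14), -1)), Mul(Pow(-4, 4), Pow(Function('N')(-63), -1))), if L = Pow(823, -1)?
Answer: Rational(-421369, 103698) ≈ -4.0634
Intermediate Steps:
L = Rational(1, 823) ≈ 0.0012151
Add(Mul(L, Pow(Function('a')(-23, -14), -1)), Mul(Pow(-4, 4), Pow(Function('N')(-63), -1))) = Add(Mul(Rational(1, 823), Pow(18, -1)), Mul(Pow(-4, 4), Pow(-63, -1))) = Add(Mul(Rational(1, 823), Rational(1, 18)), Mul(256, Rational(-1, 63))) = Add(Rational(1, 14814), Rational(-256, 63)) = Rational(-421369, 103698)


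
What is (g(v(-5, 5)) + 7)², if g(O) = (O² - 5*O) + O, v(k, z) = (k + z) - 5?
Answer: 2704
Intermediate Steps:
v(k, z) = -5 + k + z
g(O) = O² - 4*O
(g(v(-5, 5)) + 7)² = ((-5 - 5 + 5)*(-4 + (-5 - 5 + 5)) + 7)² = (-5*(-4 - 5) + 7)² = (-5*(-9) + 7)² = (45 + 7)² = 52² = 2704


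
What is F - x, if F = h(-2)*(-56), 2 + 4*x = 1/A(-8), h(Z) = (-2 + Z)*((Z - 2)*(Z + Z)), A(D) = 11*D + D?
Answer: 1376449/384 ≈ 3584.5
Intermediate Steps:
A(D) = 12*D
h(Z) = 2*Z*(-2 + Z)**2 (h(Z) = (-2 + Z)*((-2 + Z)*(2*Z)) = (-2 + Z)*(2*Z*(-2 + Z)) = 2*Z*(-2 + Z)**2)
x = -193/384 (x = -1/2 + 1/(4*((12*(-8)))) = -1/2 + (1/4)/(-96) = -1/2 + (1/4)*(-1/96) = -1/2 - 1/384 = -193/384 ≈ -0.50260)
F = 3584 (F = (2*(-2)*(-2 - 2)**2)*(-56) = (2*(-2)*(-4)**2)*(-56) = (2*(-2)*16)*(-56) = -64*(-56) = 3584)
F - x = 3584 - 1*(-193/384) = 3584 + 193/384 = 1376449/384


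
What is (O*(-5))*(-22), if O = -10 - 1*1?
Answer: -1210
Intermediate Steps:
O = -11 (O = -10 - 1 = -11)
(O*(-5))*(-22) = -11*(-5)*(-22) = 55*(-22) = -1210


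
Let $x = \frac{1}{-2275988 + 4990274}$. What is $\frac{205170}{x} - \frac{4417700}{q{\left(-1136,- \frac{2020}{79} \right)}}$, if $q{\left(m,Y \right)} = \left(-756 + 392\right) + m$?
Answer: $\frac{8353350923477}{15} \approx 5.5689 \cdot 10^{11}$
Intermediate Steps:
$q{\left(m,Y \right)} = -364 + m$
$x = \frac{1}{2714286} \approx 3.6842 \cdot 10^{-7}$
$\frac{205170}{x} - \frac{4417700}{q{\left(-1136,- \frac{2020}{79} \right)}} = 205170 \frac{1}{\frac{1}{2714286}} - \frac{4417700}{-364 - 1136} = 205170 \cdot 2714286 - \frac{4417700}{-1500} = 556890058620 - - \frac{44177}{15} = 556890058620 + \frac{44177}{15} = \frac{8353350923477}{15}$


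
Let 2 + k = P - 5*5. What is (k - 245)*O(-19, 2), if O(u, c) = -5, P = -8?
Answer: 1400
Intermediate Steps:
k = -35 (k = -2 + (-8 - 5*5) = -2 + (-8 - 25) = -2 - 33 = -35)
(k - 245)*O(-19, 2) = (-35 - 245)*(-5) = -280*(-5) = 1400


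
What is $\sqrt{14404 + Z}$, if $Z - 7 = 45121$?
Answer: $22 \sqrt{123} \approx 243.99$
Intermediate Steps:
$Z = 45128$ ($Z = 7 + 45121 = 45128$)
$\sqrt{14404 + Z} = \sqrt{14404 + 45128} = \sqrt{59532} = 22 \sqrt{123}$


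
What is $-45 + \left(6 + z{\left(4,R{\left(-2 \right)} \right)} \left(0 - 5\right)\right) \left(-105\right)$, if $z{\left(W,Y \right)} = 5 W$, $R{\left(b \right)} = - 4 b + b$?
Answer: $9825$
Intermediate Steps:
$R{\left(b \right)} = - 3 b$
$-45 + \left(6 + z{\left(4,R{\left(-2 \right)} \right)} \left(0 - 5\right)\right) \left(-105\right) = -45 + \left(6 + 5 \cdot 4 \left(0 - 5\right)\right) \left(-105\right) = -45 + \left(6 + 20 \left(-5\right)\right) \left(-105\right) = -45 + \left(6 - 100\right) \left(-105\right) = -45 - -9870 = -45 + 9870 = 9825$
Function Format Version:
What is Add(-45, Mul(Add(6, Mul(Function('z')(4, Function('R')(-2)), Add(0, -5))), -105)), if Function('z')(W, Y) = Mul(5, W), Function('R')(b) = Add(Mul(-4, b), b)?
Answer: 9825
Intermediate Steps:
Function('R')(b) = Mul(-3, b)
Add(-45, Mul(Add(6, Mul(Function('z')(4, Function('R')(-2)), Add(0, -5))), -105)) = Add(-45, Mul(Add(6, Mul(Mul(5, 4), Add(0, -5))), -105)) = Add(-45, Mul(Add(6, Mul(20, -5)), -105)) = Add(-45, Mul(Add(6, -100), -105)) = Add(-45, Mul(-94, -105)) = Add(-45, 9870) = 9825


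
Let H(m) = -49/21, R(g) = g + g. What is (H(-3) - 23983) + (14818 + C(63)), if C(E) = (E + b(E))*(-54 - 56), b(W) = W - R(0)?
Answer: -69082/3 ≈ -23027.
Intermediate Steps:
R(g) = 2*g
H(m) = -7/3 (H(m) = -49*1/21 = -7/3)
b(W) = W (b(W) = W - 2*0 = W - 1*0 = W + 0 = W)
C(E) = -220*E (C(E) = (E + E)*(-54 - 56) = (2*E)*(-110) = -220*E)
(H(-3) - 23983) + (14818 + C(63)) = (-7/3 - 23983) + (14818 - 220*63) = -71956/3 + (14818 - 13860) = -71956/3 + 958 = -69082/3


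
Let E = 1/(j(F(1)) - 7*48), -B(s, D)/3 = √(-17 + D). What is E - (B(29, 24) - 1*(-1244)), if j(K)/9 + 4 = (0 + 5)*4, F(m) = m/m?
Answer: -238849/192 + 3*√7 ≈ -1236.1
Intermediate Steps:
B(s, D) = -3*√(-17 + D)
F(m) = 1
j(K) = 144 (j(K) = -36 + 9*((0 + 5)*4) = -36 + 9*(5*4) = -36 + 9*20 = -36 + 180 = 144)
E = -1/192 (E = 1/(144 - 7*48) = 1/(144 - 336) = 1/(-192) = -1/192 ≈ -0.0052083)
E - (B(29, 24) - 1*(-1244)) = -1/192 - (-3*√(-17 + 24) - 1*(-1244)) = -1/192 - (-3*√7 + 1244) = -1/192 - (1244 - 3*√7) = -1/192 + (-1244 + 3*√7) = -238849/192 + 3*√7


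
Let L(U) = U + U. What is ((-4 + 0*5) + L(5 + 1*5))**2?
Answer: 256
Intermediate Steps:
L(U) = 2*U
((-4 + 0*5) + L(5 + 1*5))**2 = ((-4 + 0*5) + 2*(5 + 1*5))**2 = ((-4 + 0) + 2*(5 + 5))**2 = (-4 + 2*10)**2 = (-4 + 20)**2 = 16**2 = 256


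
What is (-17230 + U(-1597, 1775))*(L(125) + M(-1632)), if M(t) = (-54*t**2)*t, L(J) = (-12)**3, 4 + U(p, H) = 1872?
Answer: -3605802874892928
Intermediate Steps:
U(p, H) = 1868 (U(p, H) = -4 + 1872 = 1868)
L(J) = -1728
M(t) = -54*t**3
(-17230 + U(-1597, 1775))*(L(125) + M(-1632)) = (-17230 + 1868)*(-1728 - 54*(-1632)**3) = -15362*(-1728 - 54*(-4346707968)) = -15362*(-1728 + 234722230272) = -15362*234722228544 = -3605802874892928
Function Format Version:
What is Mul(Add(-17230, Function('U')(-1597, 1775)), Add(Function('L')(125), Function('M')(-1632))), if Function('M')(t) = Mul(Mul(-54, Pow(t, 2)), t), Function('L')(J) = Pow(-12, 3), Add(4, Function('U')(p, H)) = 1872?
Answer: -3605802874892928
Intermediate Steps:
Function('U')(p, H) = 1868 (Function('U')(p, H) = Add(-4, 1872) = 1868)
Function('L')(J) = -1728
Function('M')(t) = Mul(-54, Pow(t, 3))
Mul(Add(-17230, Function('U')(-1597, 1775)), Add(Function('L')(125), Function('M')(-1632))) = Mul(Add(-17230, 1868), Add(-1728, Mul(-54, Pow(-1632, 3)))) = Mul(-15362, Add(-1728, Mul(-54, -4346707968))) = Mul(-15362, Add(-1728, 234722230272)) = Mul(-15362, 234722228544) = -3605802874892928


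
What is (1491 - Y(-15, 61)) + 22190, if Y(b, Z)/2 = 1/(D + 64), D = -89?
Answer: 592027/25 ≈ 23681.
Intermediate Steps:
Y(b, Z) = -2/25 (Y(b, Z) = 2/(-89 + 64) = 2/(-25) = 2*(-1/25) = -2/25)
(1491 - Y(-15, 61)) + 22190 = (1491 - 1*(-2/25)) + 22190 = (1491 + 2/25) + 22190 = 37277/25 + 22190 = 592027/25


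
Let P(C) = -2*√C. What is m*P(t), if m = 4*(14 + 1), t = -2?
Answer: -120*I*√2 ≈ -169.71*I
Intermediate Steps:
m = 60 (m = 4*15 = 60)
m*P(t) = 60*(-2*I*√2) = -120*I*√2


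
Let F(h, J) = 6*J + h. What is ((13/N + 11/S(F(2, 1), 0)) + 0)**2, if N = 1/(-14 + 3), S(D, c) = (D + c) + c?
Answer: 1283689/64 ≈ 20058.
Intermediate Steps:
F(h, J) = h + 6*J
S(D, c) = D + 2*c
N = -1/11 (N = 1/(-11) = -1/11 ≈ -0.090909)
((13/N + 11/S(F(2, 1), 0)) + 0)**2 = ((13/(-1/11) + 11/((2 + 6*1) + 2*0)) + 0)**2 = ((13*(-11) + 11/((2 + 6) + 0)) + 0)**2 = ((-143 + 11/(8 + 0)) + 0)**2 = ((-143 + 11/8) + 0)**2 = (-1133/8 + 0)**2 = (-1133/8)**2 = 1283689/64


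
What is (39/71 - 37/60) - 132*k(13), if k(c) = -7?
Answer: 3935953/4260 ≈ 923.93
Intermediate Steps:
(39/71 - 37/60) - 132*k(13) = (39/71 - 37/60) - 132*(-7) = (39*(1/71) - 37*1/60) + 924 = (39/71 - 37/60) + 924 = -287/4260 + 924 = 3935953/4260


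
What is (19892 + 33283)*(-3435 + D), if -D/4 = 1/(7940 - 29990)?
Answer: -26850448957/147 ≈ -1.8266e+8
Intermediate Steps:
D = 2/11025 (D = -4/(7940 - 29990) = -4/(-22050) = -4*(-1/22050) = 2/11025 ≈ 0.00018141)
(19892 + 33283)*(-3435 + D) = (19892 + 33283)*(-3435 + 2/11025) = 53175*(-37870873/11025) = -26850448957/147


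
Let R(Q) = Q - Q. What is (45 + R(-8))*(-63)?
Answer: -2835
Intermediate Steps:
R(Q) = 0
(45 + R(-8))*(-63) = (45 + 0)*(-63) = 45*(-63) = -2835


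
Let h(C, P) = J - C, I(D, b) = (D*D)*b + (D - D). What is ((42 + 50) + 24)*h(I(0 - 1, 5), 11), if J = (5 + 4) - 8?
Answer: -464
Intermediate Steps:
J = 1 (J = 9 - 8 = 1)
I(D, b) = b*D² (I(D, b) = D²*b + 0 = b*D² + 0 = b*D²)
h(C, P) = 1 - C
((42 + 50) + 24)*h(I(0 - 1, 5), 11) = ((42 + 50) + 24)*(1 - 5*(0 - 1)²) = (92 + 24)*(1 - 5*(-1)²) = 116*(1 - 5) = 116*(-4) = -464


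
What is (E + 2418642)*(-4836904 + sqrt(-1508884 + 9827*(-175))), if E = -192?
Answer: -11697810478800 + 2418450*I*sqrt(3228609) ≈ -1.1698e+13 + 4.3456e+9*I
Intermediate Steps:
(E + 2418642)*(-4836904 + sqrt(-1508884 + 9827*(-175))) = (-192 + 2418642)*(-4836904 + sqrt(-1508884 + 9827*(-175))) = 2418450*(-4836904 + sqrt(-1508884 - 1719725)) = 2418450*(-4836904 + sqrt(-3228609)) = 2418450*(-4836904 + I*sqrt(3228609)) = -11697810478800 + 2418450*I*sqrt(3228609)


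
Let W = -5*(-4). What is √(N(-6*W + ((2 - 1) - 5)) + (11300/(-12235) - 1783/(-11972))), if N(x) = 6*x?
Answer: 9*I*√1972791692224665/14647742 ≈ 27.291*I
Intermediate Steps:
W = 20
√(N(-6*W + ((2 - 1) - 5)) + (11300/(-12235) - 1783/(-11972))) = √(6*(-6*20 + ((2 - 1) - 5)) + (11300/(-12235) - 1783/(-11972))) = √(6*(-120 + (1 - 5)) + (11300*(-1/12235) - 1783*(-1/11972))) = √(6*(-120 - 4) + (-2260/2447 + 1783/11972)) = √(6*(-124) - 22693719/29295484) = √(-744 - 22693719/29295484) = √(-21818533815/29295484) = 9*I*√1972791692224665/14647742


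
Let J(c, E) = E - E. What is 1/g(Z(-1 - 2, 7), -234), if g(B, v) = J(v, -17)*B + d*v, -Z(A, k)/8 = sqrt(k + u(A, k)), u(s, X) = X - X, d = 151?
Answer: -1/35334 ≈ -2.8301e-5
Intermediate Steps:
J(c, E) = 0
u(s, X) = 0
Z(A, k) = -8*sqrt(k) (Z(A, k) = -8*sqrt(k + 0) = -8*sqrt(k))
g(B, v) = 151*v (g(B, v) = 0*B + 151*v = 0 + 151*v = 151*v)
1/g(Z(-1 - 2, 7), -234) = 1/(151*(-234)) = 1/(-35334) = -1/35334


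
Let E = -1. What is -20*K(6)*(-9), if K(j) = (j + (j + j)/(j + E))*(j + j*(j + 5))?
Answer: 108864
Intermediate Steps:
K(j) = (j + j*(5 + j))*(j + 2*j/(-1 + j)) (K(j) = (j + (j + j)/(j - 1))*(j + j*(j + 5)) = (j + (2*j)/(-1 + j))*(j + j*(5 + j)) = (j + 2*j/(-1 + j))*(j + j*(5 + j)) = (j + j*(5 + j))*(j + 2*j/(-1 + j)))
-20*K(6)*(-9) = -20*6²*(6 + 6² + 7*6)/(-1 + 6)*(-9) = -720*(6 + 36 + 42)/5*(-9) = -720*84/5*(-9) = -20*3024/5*(-9) = -12096*(-9) = 108864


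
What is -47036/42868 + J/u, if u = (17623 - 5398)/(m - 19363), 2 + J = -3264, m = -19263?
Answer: 1351832760197/131015325 ≈ 10318.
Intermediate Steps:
J = -3266 (J = -2 - 3264 = -3266)
u = -12225/38626 (u = (17623 - 5398)/(-19263 - 19363) = 12225/(-38626) = 12225*(-1/38626) = -12225/38626 ≈ -0.31650)
-47036/42868 + J/u = -47036/42868 - 3266/(-12225/38626) = -47036*1/42868 - 3266*(-38626/12225) = -11759/10717 + 126152516/12225 = 1351832760197/131015325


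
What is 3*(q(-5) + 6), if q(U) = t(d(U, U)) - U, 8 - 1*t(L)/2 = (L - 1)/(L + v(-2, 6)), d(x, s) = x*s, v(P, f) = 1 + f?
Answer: 153/2 ≈ 76.500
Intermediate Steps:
d(x, s) = s*x
t(L) = 16 - 2*(-1 + L)/(7 + L) (t(L) = 16 - 2*(L - 1)/(L + (1 + 6)) = 16 - 2*(-1 + L)/(L + 7) = 16 - 2*(-1 + L)/(7 + L))
q(U) = -U + 2*(57 + 7*U**2)/(7 + U**2) (q(U) = 2*(57 + 7*(U*U))/(7 + U*U) - U = 2*(57 + 7*U**2)/(7 + U**2) - U = -U + 2*(57 + 7*U**2)/(7 + U**2))
3*(q(-5) + 6) = 3*((114 + 14*(-5)**2 - 1*(-5)*(7 + (-5)**2))/(7 + (-5)**2) + 6) = 3*((114 + 14*25 - 1*(-5)*(7 + 25))/(7 + 25) + 6) = 3*((114 + 350 - 1*(-5)*32)/32 + 6) = 3*((114 + 350 + 160)/32 + 6) = 3*((1/32)*624 + 6) = 3*(39/2 + 6) = 3*(51/2) = 153/2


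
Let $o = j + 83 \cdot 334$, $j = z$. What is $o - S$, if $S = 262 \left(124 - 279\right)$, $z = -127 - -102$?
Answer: $68307$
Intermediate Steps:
$z = -25$ ($z = -127 + 102 = -25$)
$j = -25$
$S = -40610$ ($S = 262 \left(-155\right) = -40610$)
$o = 27697$ ($o = -25 + 83 \cdot 334 = -25 + 27722 = 27697$)
$o - S = 27697 - -40610 = 27697 + 40610 = 68307$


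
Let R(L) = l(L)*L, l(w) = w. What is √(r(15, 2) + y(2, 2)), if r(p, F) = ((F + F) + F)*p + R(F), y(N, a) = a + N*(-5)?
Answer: √86 ≈ 9.2736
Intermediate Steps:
y(N, a) = a - 5*N
R(L) = L² (R(L) = L*L = L²)
r(p, F) = F² + 3*F*p (r(p, F) = ((F + F) + F)*p + F² = (2*F + F)*p + F² = (3*F)*p + F² = 3*F*p + F² = F² + 3*F*p)
√(r(15, 2) + y(2, 2)) = √(2*(2 + 3*15) + (2 - 5*2)) = √(2*(2 + 45) + (2 - 10)) = √(2*47 - 8) = √(94 - 8) = √86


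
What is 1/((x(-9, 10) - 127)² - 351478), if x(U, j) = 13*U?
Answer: -1/291942 ≈ -3.4253e-6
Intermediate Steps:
1/((x(-9, 10) - 127)² - 351478) = 1/((13*(-9) - 127)² - 351478) = 1/((-117 - 127)² - 351478) = 1/((-244)² - 351478) = 1/(59536 - 351478) = 1/(-291942) = -1/291942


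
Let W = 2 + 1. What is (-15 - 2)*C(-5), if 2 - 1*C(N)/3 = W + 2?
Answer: 153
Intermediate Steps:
W = 3
C(N) = -9 (C(N) = 6 - 3*(3 + 2) = 6 - 3*5 = 6 - 15 = -9)
(-15 - 2)*C(-5) = (-15 - 2)*(-9) = -17*(-9) = 153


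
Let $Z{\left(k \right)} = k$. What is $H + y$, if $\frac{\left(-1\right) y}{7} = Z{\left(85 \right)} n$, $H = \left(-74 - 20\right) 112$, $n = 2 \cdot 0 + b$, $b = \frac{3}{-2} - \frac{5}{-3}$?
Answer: $- \frac{63763}{6} \approx -10627.0$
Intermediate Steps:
$b = \frac{1}{6}$ ($b = 3 \left(- \frac{1}{2}\right) - - \frac{5}{3} = - \frac{3}{2} + \frac{5}{3} = \frac{1}{6} \approx 0.16667$)
$n = \frac{1}{6}$ ($n = 2 \cdot 0 + \frac{1}{6} = 0 + \frac{1}{6} = \frac{1}{6} \approx 0.16667$)
$H = -10528$ ($H = \left(-94\right) 112 = -10528$)
$y = - \frac{595}{6}$ ($y = - 7 \cdot 85 \cdot \frac{1}{6} = \left(-7\right) \frac{85}{6} = - \frac{595}{6} \approx -99.167$)
$H + y = -10528 - \frac{595}{6} = - \frac{63763}{6}$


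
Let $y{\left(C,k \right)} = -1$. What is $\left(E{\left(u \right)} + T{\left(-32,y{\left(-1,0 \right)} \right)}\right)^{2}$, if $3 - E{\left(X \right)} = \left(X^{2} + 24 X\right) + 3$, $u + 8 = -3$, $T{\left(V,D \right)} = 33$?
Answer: $30976$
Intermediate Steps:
$u = -11$ ($u = -8 - 3 = -11$)
$E{\left(X \right)} = - X^{2} - 24 X$ ($E{\left(X \right)} = 3 - \left(\left(X^{2} + 24 X\right) + 3\right) = 3 - \left(3 + X^{2} + 24 X\right) = - X^{2} - 24 X$)
$\left(E{\left(u \right)} + T{\left(-32,y{\left(-1,0 \right)} \right)}\right)^{2} = \left(\left(-1\right) \left(-11\right) \left(24 - 11\right) + 33\right)^{2} = \left(\left(-1\right) \left(-11\right) 13 + 33\right)^{2} = \left(143 + 33\right)^{2} = 176^{2} = 30976$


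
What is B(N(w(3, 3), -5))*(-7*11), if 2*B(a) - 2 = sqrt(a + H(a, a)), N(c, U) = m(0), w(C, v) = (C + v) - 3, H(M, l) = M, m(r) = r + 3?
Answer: -77 - 77*sqrt(6)/2 ≈ -171.31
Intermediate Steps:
m(r) = 3 + r
w(C, v) = -3 + C + v
N(c, U) = 3 (N(c, U) = 3 + 0 = 3)
B(a) = 1 + sqrt(2)*sqrt(a)/2 (B(a) = 1 + sqrt(a + a)/2 = 1 + sqrt(2*a)/2 = 1 + (sqrt(2)*sqrt(a))/2 = 1 + sqrt(2)*sqrt(a)/2)
B(N(w(3, 3), -5))*(-7*11) = (1 + sqrt(2)*sqrt(3)/2)*(-7*11) = (1 + sqrt(6)/2)*(-77) = -77 - 77*sqrt(6)/2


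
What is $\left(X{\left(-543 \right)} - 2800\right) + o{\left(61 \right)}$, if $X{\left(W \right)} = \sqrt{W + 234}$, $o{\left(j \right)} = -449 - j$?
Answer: $-3310 + i \sqrt{309} \approx -3310.0 + 17.578 i$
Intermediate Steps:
$X{\left(W \right)} = \sqrt{234 + W}$
$\left(X{\left(-543 \right)} - 2800\right) + o{\left(61 \right)} = \left(\sqrt{234 - 543} - 2800\right) - 510 = \left(\sqrt{-309} - 2800\right) - 510 = \left(i \sqrt{309} - 2800\right) - 510 = \left(-2800 + i \sqrt{309}\right) - 510 = -3310 + i \sqrt{309}$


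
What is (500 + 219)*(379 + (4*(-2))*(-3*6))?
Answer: 376037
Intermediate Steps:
(500 + 219)*(379 + (4*(-2))*(-3*6)) = 719*(379 - 8*(-18)) = 719*(379 + 144) = 719*523 = 376037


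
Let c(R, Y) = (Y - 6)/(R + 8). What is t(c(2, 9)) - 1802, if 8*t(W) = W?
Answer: -144157/80 ≈ -1802.0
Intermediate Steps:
c(R, Y) = (-6 + Y)/(8 + R)
t(W) = W/8
t(c(2, 9)) - 1802 = ((-6 + 9)/(8 + 2))/8 - 1802 = (3/10)/8 - 1802 = ((1/10)*3)/8 - 1802 = (1/8)*(3/10) - 1802 = 3/80 - 1802 = -144157/80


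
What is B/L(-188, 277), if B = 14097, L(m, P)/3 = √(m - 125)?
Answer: -4699*I*√313/313 ≈ -265.6*I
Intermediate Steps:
L(m, P) = 3*√(-125 + m) (L(m, P) = 3*√(m - 125) = 3*√(-125 + m))
B/L(-188, 277) = 14097/((3*√(-125 - 188))) = 14097/((3*√(-313))) = 14097/((3*(I*√313))) = 14097/((3*I*√313)) = 14097*(-I*√313/939) = -4699*I*√313/313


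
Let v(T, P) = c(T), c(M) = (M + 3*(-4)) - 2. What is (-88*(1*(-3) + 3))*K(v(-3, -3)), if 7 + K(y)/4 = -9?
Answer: 0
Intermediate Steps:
c(M) = -14 + M (c(M) = (M - 12) - 2 = (-12 + M) - 2 = -14 + M)
v(T, P) = -14 + T
K(y) = -64 (K(y) = -28 + 4*(-9) = -28 - 36 = -64)
(-88*(1*(-3) + 3))*K(v(-3, -3)) = -88*(1*(-3) + 3)*(-64) = -88*(-3 + 3)*(-64) = -88*0*(-64) = 0*(-64) = 0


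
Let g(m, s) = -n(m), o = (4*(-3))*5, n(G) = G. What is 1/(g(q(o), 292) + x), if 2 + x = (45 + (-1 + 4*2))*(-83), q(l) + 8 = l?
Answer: -1/4250 ≈ -0.00023529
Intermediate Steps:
o = -60 (o = -12*5 = -60)
q(l) = -8 + l
g(m, s) = -m
x = -4318 (x = -2 + (45 + (-1 + 4*2))*(-83) = -2 + (45 + (-1 + 8))*(-83) = -2 + (45 + 7)*(-83) = -2 + 52*(-83) = -2 - 4316 = -4318)
1/(g(q(o), 292) + x) = 1/(-(-8 - 60) - 4318) = 1/(-1*(-68) - 4318) = 1/(68 - 4318) = 1/(-4250) = -1/4250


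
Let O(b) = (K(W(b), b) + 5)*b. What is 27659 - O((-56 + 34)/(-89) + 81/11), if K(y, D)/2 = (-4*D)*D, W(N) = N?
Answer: 29226394226354/938313739 ≈ 31148.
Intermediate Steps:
K(y, D) = -8*D² (K(y, D) = 2*((-4*D)*D) = 2*(-4*D²) = -8*D²)
O(b) = b*(5 - 8*b²) (O(b) = (-8*b² + 5)*b = (5 - 8*b²)*b = b*(5 - 8*b²))
27659 - O((-56 + 34)/(-89) + 81/11) = 27659 - ((-56 + 34)/(-89) + 81/11)*(5 - 8*((-56 + 34)/(-89) + 81/11)²) = 27659 - (-22*(-1/89) + 81*(1/11))*(5 - 8*(-22*(-1/89) + 81*(1/11))²) = 27659 - (22/89 + 81/11)*(5 - 8*(22/89 + 81/11)²) = 27659 - 7451*(5 - 8*(7451/979)²)/979 = 27659 - 7451*(5 - 8*55517401/958441)/979 = 27659 - 7451*(5 - 444139208/958441)/979 = 27659 - 7451*(-439347003)/(979*958441) = 27659 - 1*(-3273574519353/938313739) = 27659 + 3273574519353/938313739 = 29226394226354/938313739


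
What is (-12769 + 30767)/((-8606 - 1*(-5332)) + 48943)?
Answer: 17998/45669 ≈ 0.39410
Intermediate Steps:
(-12769 + 30767)/((-8606 - 1*(-5332)) + 48943) = 17998/((-8606 + 5332) + 48943) = 17998/(-3274 + 48943) = 17998/45669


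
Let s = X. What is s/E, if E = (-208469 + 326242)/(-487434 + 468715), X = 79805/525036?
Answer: -1493869795/61835064828 ≈ -0.024159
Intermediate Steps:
X = 79805/525036 (X = 79805*(1/525036) = 79805/525036 ≈ 0.15200)
s = 79805/525036 ≈ 0.15200
E = -117773/18719 (E = 117773/(-18719) = 117773*(-1/18719) = -117773/18719 ≈ -6.2916)
s/E = 79805/(525036*(-117773/18719)) = (79805/525036)*(-18719/117773) = -1493869795/61835064828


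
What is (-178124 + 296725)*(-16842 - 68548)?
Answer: -10127339390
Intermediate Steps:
(-178124 + 296725)*(-16842 - 68548) = 118601*(-85390) = -10127339390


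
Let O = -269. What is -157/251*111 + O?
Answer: -84946/251 ≈ -338.43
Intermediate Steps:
-157/251*111 + O = -157/251*111 - 269 = -17427/251 - 269 = -84946/251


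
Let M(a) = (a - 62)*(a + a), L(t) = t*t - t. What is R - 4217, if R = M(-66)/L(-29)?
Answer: -608649/145 ≈ -4197.6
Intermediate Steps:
L(t) = t² - t
M(a) = 2*a*(-62 + a) (M(a) = (-62 + a)*(2*a) = 2*a*(-62 + a))
R = 2816/145 (R = (2*(-66)*(-62 - 66))/((-29*(-1 - 29))) = (2*(-66)*(-128))/((-29*(-30))) = 16896/870 = 16896*(1/870) = 2816/145 ≈ 19.421)
R - 4217 = 2816/145 - 4217 = -608649/145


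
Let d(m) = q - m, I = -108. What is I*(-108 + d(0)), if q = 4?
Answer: 11232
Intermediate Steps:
d(m) = 4 - m
I*(-108 + d(0)) = -108*(-108 + (4 - 1*0)) = -108*(-108 + (4 + 0)) = -108*(-108 + 4) = -108*(-104) = 11232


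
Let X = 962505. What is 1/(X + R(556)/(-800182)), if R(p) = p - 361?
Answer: 800182/770179175715 ≈ 1.0390e-6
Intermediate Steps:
R(p) = -361 + p
1/(X + R(556)/(-800182)) = 1/(962505 + (-361 + 556)/(-800182)) = 1/(962505 + 195*(-1/800182)) = 1/(962505 - 195/800182) = 1/(770179175715/800182) = 800182/770179175715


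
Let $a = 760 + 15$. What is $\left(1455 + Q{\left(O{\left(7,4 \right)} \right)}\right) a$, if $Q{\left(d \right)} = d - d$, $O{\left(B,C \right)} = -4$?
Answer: $1127625$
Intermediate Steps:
$Q{\left(d \right)} = 0$
$a = 775$
$\left(1455 + Q{\left(O{\left(7,4 \right)} \right)}\right) a = \left(1455 + 0\right) 775 = 1455 \cdot 775 = 1127625$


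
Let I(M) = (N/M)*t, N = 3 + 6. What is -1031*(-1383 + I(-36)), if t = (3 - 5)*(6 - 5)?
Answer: 2850715/2 ≈ 1.4254e+6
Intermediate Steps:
t = -2 (t = -2*1 = -2)
N = 9
I(M) = -18/M (I(M) = (9/M)*(-2) = -18/M)
-1031*(-1383 + I(-36)) = -1031*(-1383 - 18/(-36)) = -1031*(-1383 - 18*(-1/36)) = -1031*(-1383 + 1/2) = -1031*(-2765/2) = 2850715/2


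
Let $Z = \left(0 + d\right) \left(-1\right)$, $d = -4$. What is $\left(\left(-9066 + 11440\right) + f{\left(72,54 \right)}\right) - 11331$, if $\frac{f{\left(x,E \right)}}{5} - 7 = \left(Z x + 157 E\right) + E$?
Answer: $35178$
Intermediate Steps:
$Z = 4$ ($Z = \left(0 - 4\right) \left(-1\right) = \left(-4\right) \left(-1\right) = 4$)
$f{\left(x,E \right)} = 35 + 20 x + 790 E$ ($f{\left(x,E \right)} = 35 + 5 \left(\left(4 x + 157 E\right) + E\right) = 35 + 5 \left(4 x + 158 E\right) = 35 + \left(20 x + 790 E\right) = 35 + 20 x + 790 E$)
$\left(\left(-9066 + 11440\right) + f{\left(72,54 \right)}\right) - 11331 = \left(\left(-9066 + 11440\right) + \left(35 + 20 \cdot 72 + 790 \cdot 54\right)\right) - 11331 = \left(2374 + \left(35 + 1440 + 42660\right)\right) - 11331 = \left(2374 + 44135\right) - 11331 = 46509 - 11331 = 35178$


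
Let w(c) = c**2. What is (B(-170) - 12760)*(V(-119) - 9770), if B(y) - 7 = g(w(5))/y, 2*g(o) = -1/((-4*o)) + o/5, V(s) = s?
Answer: 4287895132389/34000 ≈ 1.2611e+8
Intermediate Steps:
g(o) = 1/(8*o) + o/10 (g(o) = (-1/((-4*o)) + o/5)/2 = (-(-1)/(4*o) + o*(1/5))/2 = (1/(4*o) + o/5)/2 = 1/(8*o) + o/10)
B(y) = 7 + 501/(200*y) (B(y) = 7 + (1/(8*(5**2)) + (1/10)*5**2)/y = 7 + ((1/8)/25 + (1/10)*25)/y = 7 + ((1/8)*(1/25) + 5/2)/y = 7 + (1/200 + 5/2)/y = 7 + 501/(200*y))
(B(-170) - 12760)*(V(-119) - 9770) = ((7 + (501/200)/(-170)) - 12760)*(-119 - 9770) = ((7 + (501/200)*(-1/170)) - 12760)*(-9889) = ((7 - 501/34000) - 12760)*(-9889) = (237499/34000 - 12760)*(-9889) = -433602501/34000*(-9889) = 4287895132389/34000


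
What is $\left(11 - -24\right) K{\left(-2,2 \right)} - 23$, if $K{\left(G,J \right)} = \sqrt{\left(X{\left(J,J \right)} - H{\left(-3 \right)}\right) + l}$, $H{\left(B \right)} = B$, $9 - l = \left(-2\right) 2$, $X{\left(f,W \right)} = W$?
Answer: $-23 + 105 \sqrt{2} \approx 125.49$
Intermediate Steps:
$l = 13$ ($l = 9 - \left(-2\right) 2 = 9 - -4 = 9 + 4 = 13$)
$K{\left(G,J \right)} = \sqrt{16 + J}$ ($K{\left(G,J \right)} = \sqrt{\left(J - -3\right) + 13} = \sqrt{\left(J + 3\right) + 13} = \sqrt{\left(3 + J\right) + 13} = \sqrt{16 + J}$)
$\left(11 - -24\right) K{\left(-2,2 \right)} - 23 = \left(11 - -24\right) \sqrt{16 + 2} - 23 = \left(11 + 24\right) \sqrt{18} - 23 = 35 \cdot 3 \sqrt{2} - 23 = 105 \sqrt{2} - 23 = -23 + 105 \sqrt{2}$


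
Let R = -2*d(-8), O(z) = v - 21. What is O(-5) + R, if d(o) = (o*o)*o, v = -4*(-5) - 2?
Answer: 1021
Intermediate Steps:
v = 18 (v = 20 - 2 = 18)
d(o) = o**3 (d(o) = o**2*o = o**3)
O(z) = -3 (O(z) = 18 - 21 = -3)
R = 1024 (R = -2*(-8)**3 = -2*(-512) = 1024)
O(-5) + R = -3 + 1024 = 1021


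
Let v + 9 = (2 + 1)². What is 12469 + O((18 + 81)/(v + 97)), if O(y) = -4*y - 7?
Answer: 1208418/97 ≈ 12458.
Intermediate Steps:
v = 0 (v = -9 + (2 + 1)² = -9 + 3² = -9 + 9 = 0)
O(y) = -7 - 4*y
12469 + O((18 + 81)/(v + 97)) = 12469 + (-7 - 4*(18 + 81)/(0 + 97)) = 12469 + (-7 - 396/97) = 12469 - 1075/97 = 1208418/97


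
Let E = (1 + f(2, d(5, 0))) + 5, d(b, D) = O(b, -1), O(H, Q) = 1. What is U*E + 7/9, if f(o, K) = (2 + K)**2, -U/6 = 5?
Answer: -4043/9 ≈ -449.22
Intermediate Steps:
U = -30 (U = -6*5 = -30)
d(b, D) = 1
E = 15 (E = (1 + (2 + 1)**2) + 5 = (1 + 3**2) + 5 = (1 + 9) + 5 = 10 + 5 = 15)
U*E + 7/9 = -30*15 + 7/9 = -450 + 7*(1/9) = -450 + 7/9 = -4043/9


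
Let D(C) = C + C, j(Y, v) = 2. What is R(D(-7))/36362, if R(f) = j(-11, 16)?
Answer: 1/18181 ≈ 5.5002e-5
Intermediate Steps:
D(C) = 2*C
R(f) = 2
R(D(-7))/36362 = 2/36362 = 2*(1/36362) = 1/18181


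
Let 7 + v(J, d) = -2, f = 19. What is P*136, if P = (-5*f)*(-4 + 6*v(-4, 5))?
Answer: 749360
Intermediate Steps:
v(J, d) = -9 (v(J, d) = -7 - 2 = -9)
P = 5510 (P = (-5*19)*(-4 + 6*(-9)) = -95*(-4 - 54) = -95*(-58) = 5510)
P*136 = 5510*136 = 749360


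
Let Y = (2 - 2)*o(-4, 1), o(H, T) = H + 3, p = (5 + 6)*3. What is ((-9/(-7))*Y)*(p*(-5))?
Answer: 0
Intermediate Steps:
p = 33 (p = 11*3 = 33)
o(H, T) = 3 + H
Y = 0 (Y = (2 - 2)*(3 - 4) = 0*(-1) = 0)
((-9/(-7))*Y)*(p*(-5)) = (-9/(-7)*0)*(33*(-5)) = (-9*(-⅐)*0)*(-165) = ((9/7)*0)*(-165) = 0*(-165) = 0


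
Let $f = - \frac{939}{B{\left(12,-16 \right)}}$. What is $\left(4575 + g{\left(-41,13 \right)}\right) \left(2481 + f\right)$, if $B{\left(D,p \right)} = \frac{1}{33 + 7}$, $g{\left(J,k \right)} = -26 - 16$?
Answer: $-159013107$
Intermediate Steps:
$g{\left(J,k \right)} = -42$
$B{\left(D,p \right)} = \frac{1}{40}$
$f = -37560$ ($f = - 939 \frac{1}{\frac{1}{40}} = \left(-939\right) 40 = -37560$)
$\left(4575 + g{\left(-41,13 \right)}\right) \left(2481 + f\right) = \left(4575 - 42\right) \left(2481 - 37560\right) = 4533 \left(-35079\right) = -159013107$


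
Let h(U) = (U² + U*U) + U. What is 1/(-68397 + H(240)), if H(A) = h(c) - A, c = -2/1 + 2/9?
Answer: -81/5559229 ≈ -1.4570e-5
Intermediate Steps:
c = -16/9 (c = -2*1 + 2*(⅑) = -2 + 2/9 = -16/9 ≈ -1.7778)
h(U) = U + 2*U² (h(U) = (U² + U²) + U = 2*U² + U = U + 2*U²)
H(A) = 368/81 - A (H(A) = -16*(1 + 2*(-16/9))/9 - A = -16*(1 - 32/9)/9 - A = -16/9*(-23/9) - A = 368/81 - A)
1/(-68397 + H(240)) = 1/(-68397 + (368/81 - 1*240)) = 1/(-68397 + (368/81 - 240)) = 1/(-68397 - 19072/81) = 1/(-5559229/81) = -81/5559229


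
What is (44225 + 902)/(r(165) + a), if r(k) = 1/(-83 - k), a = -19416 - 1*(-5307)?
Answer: -11191496/3499033 ≈ -3.1985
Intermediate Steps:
a = -14109 (a = -19416 + 5307 = -14109)
(44225 + 902)/(r(165) + a) = (44225 + 902)/(-1/(83 + 165) - 14109) = 45127/(-1/248 - 14109) = 45127/(-3499033/248) = 45127*(-248/3499033) = -11191496/3499033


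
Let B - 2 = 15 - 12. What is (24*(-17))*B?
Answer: -2040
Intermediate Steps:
B = 5 (B = 2 + (15 - 12) = 2 + 3 = 5)
(24*(-17))*B = (24*(-17))*5 = -408*5 = -2040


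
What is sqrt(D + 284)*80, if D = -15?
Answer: 80*sqrt(269) ≈ 1312.1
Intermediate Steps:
sqrt(D + 284)*80 = sqrt(-15 + 284)*80 = sqrt(269)*80 = 80*sqrt(269)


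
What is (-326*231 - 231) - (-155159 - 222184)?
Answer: 301806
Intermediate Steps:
(-326*231 - 231) - (-155159 - 222184) = (-75306 - 231) - 1*(-377343) = -75537 + 377343 = 301806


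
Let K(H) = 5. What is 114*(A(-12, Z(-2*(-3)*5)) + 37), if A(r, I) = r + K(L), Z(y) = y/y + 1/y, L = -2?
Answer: 3420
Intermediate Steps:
Z(y) = 1 + 1/y
A(r, I) = 5 + r (A(r, I) = r + 5 = 5 + r)
114*(A(-12, Z(-2*(-3)*5)) + 37) = 114*((5 - 12) + 37) = 114*(-7 + 37) = 114*30 = 3420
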